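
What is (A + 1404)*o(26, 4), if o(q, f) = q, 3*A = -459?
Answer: 32526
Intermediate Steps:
A = -153 (A = (1/3)*(-459) = -153)
(A + 1404)*o(26, 4) = (-153 + 1404)*26 = 1251*26 = 32526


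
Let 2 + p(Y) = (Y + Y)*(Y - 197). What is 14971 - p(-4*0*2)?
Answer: 14973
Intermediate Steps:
p(Y) = -2 + 2*Y*(-197 + Y) (p(Y) = -2 + (Y + Y)*(Y - 197) = -2 + (2*Y)*(-197 + Y) = -2 + 2*Y*(-197 + Y))
14971 - p(-4*0*2) = 14971 - (-2 - 394*(-4*0)*2 + 2*(-4*0*2)**2) = 14971 - (-2 - 0*2 + 2*(0*2)**2) = 14971 - (-2 - 394*0 + 2*0**2) = 14971 - (-2 + 0 + 2*0) = 14971 - (-2 + 0 + 0) = 14971 - 1*(-2) = 14971 + 2 = 14973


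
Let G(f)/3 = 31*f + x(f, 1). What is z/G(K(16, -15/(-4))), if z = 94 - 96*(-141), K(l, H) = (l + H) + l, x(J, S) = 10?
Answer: 54520/13419 ≈ 4.0629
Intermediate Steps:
K(l, H) = H + 2*l (K(l, H) = (H + l) + l = H + 2*l)
z = 13630 (z = 94 + 13536 = 13630)
G(f) = 30 + 93*f (G(f) = 3*(31*f + 10) = 3*(10 + 31*f) = 30 + 93*f)
z/G(K(16, -15/(-4))) = 13630/(30 + 93*(-15/(-4) + 2*16)) = 13630/(30 + 93*(-15*(-¼) + 32)) = 13630/(30 + 93*(15/4 + 32)) = 13630/(30 + 93*(143/4)) = 13630/(30 + 13299/4) = 13630/(13419/4) = 13630*(4/13419) = 54520/13419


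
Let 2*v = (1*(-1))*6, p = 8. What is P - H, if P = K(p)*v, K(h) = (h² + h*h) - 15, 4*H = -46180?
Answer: 11206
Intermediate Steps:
H = -11545 (H = (¼)*(-46180) = -11545)
v = -3 (v = ((1*(-1))*6)/2 = (-1*6)/2 = (½)*(-6) = -3)
K(h) = -15 + 2*h² (K(h) = (h² + h²) - 15 = 2*h² - 15 = -15 + 2*h²)
P = -339 (P = (-15 + 2*8²)*(-3) = (-15 + 2*64)*(-3) = (-15 + 128)*(-3) = 113*(-3) = -339)
P - H = -339 - 1*(-11545) = -339 + 11545 = 11206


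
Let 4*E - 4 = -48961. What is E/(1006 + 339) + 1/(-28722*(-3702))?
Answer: -650692651291/71506147590 ≈ -9.0998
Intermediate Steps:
E = -48957/4 (E = 1 + (¼)*(-48961) = 1 - 48961/4 = -48957/4 ≈ -12239.)
E/(1006 + 339) + 1/(-28722*(-3702)) = -48957/(4*(1006 + 339)) + 1/(-28722*(-3702)) = -48957/4/1345 - 1/28722*(-1/3702) = -48957/4*1/1345 + 1/106328844 = -48957/5380 + 1/106328844 = -650692651291/71506147590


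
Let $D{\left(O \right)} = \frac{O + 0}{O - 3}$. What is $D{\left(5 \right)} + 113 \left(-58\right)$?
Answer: $- \frac{13103}{2} \approx -6551.5$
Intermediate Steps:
$D{\left(O \right)} = \frac{O}{-3 + O}$
$D{\left(5 \right)} + 113 \left(-58\right) = \frac{5}{-3 + 5} + 113 \left(-58\right) = \frac{5}{2} - 6554 = - \frac{13103}{2}$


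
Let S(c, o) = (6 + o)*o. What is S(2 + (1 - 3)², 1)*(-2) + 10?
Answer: -4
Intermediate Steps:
S(c, o) = o*(6 + o)
S(2 + (1 - 3)², 1)*(-2) + 10 = (1*(6 + 1))*(-2) + 10 = (1*7)*(-2) + 10 = 7*(-2) + 10 = -14 + 10 = -4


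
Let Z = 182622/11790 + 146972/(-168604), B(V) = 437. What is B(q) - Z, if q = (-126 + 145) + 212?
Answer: 34984524463/82826715 ≈ 422.38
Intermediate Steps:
q = 231 (q = 19 + 212 = 231)
Z = 1210749992/82826715 (Z = 182622*(1/11790) + 146972*(-1/168604) = 30437/1965 - 36743/42151 = 1210749992/82826715 ≈ 14.618)
B(q) - Z = 437 - 1*1210749992/82826715 = 437 - 1210749992/82826715 = 34984524463/82826715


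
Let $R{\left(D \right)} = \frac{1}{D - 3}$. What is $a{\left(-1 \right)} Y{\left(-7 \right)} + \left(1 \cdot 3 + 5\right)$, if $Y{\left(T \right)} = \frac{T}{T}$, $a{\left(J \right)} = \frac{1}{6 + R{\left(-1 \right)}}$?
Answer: $\frac{188}{23} \approx 8.1739$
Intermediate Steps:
$R{\left(D \right)} = \frac{1}{-3 + D}$
$a{\left(J \right)} = \frac{4}{23}$ ($a{\left(J \right)} = \frac{1}{6 + \frac{1}{-3 - 1}} = \frac{1}{6 + \frac{1}{-4}} = \frac{1}{6 - \frac{1}{4}} = \frac{1}{\frac{23}{4}} = \frac{4}{23}$)
$Y{\left(T \right)} = 1$
$a{\left(-1 \right)} Y{\left(-7 \right)} + \left(1 \cdot 3 + 5\right) = \frac{4}{23} \cdot 1 + \left(1 \cdot 3 + 5\right) = \frac{4}{23} + \left(3 + 5\right) = \frac{4}{23} + 8 = \frac{188}{23}$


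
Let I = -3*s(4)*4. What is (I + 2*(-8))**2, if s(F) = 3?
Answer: 2704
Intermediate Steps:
I = -36 (I = -3*3*4 = -9*4 = -36)
(I + 2*(-8))**2 = (-36 + 2*(-8))**2 = (-36 - 16)**2 = (-52)**2 = 2704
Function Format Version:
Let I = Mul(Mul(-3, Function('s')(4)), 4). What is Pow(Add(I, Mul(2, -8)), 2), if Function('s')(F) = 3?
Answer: 2704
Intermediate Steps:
I = -36 (I = Mul(Mul(-3, 3), 4) = Mul(-9, 4) = -36)
Pow(Add(I, Mul(2, -8)), 2) = Pow(Add(-36, Mul(2, -8)), 2) = Pow(Add(-36, -16), 2) = Pow(-52, 2) = 2704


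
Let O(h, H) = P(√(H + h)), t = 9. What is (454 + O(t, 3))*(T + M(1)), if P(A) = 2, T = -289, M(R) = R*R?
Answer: -131328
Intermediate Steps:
M(R) = R²
O(h, H) = 2
(454 + O(t, 3))*(T + M(1)) = (454 + 2)*(-289 + 1²) = 456*(-289 + 1) = 456*(-288) = -131328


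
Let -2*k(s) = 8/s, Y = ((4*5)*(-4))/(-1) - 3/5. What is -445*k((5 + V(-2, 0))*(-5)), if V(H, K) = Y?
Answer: -890/211 ≈ -4.2180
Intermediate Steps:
Y = 397/5 (Y = (20*(-4))*(-1) - 3*⅕ = -80*(-1) - ⅗ = 80 - ⅗ = 397/5 ≈ 79.400)
V(H, K) = 397/5
k(s) = -4/s
-445*k((5 + V(-2, 0))*(-5)) = -(-1780)/((5 + 397/5)*(-5)) = -(-1780)/((422/5)*(-5)) = -(-1780)/(-422) = -(-1780)*(-1)/422 = -445*2/211 = -890/211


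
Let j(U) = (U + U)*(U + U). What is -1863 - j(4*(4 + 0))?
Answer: -2887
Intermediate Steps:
j(U) = 4*U² (j(U) = (2*U)*(2*U) = 4*U²)
-1863 - j(4*(4 + 0)) = -1863 - 4*(4*(4 + 0))² = -1863 - 4*(4*4)² = -1863 - 4*16² = -1863 - 4*256 = -1863 - 1*1024 = -1863 - 1024 = -2887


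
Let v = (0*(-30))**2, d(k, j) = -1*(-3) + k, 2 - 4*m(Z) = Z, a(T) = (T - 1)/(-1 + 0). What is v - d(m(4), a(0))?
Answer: -5/2 ≈ -2.5000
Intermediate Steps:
a(T) = 1 - T (a(T) = (-1 + T)/(-1) = (-1 + T)*(-1) = 1 - T)
m(Z) = 1/2 - Z/4
d(k, j) = 3 + k
v = 0 (v = 0**2 = 0)
v - d(m(4), a(0)) = 0 - (3 + (1/2 - 1/4*4)) = 0 - (3 + (1/2 - 1)) = 0 - (3 - 1/2) = 0 - 1*5/2 = 0 - 5/2 = -5/2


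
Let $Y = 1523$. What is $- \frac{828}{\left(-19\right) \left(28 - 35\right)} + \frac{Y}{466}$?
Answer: $- \frac{183289}{61978} \approx -2.9573$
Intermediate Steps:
$- \frac{828}{\left(-19\right) \left(28 - 35\right)} + \frac{Y}{466} = - \frac{828}{\left(-19\right) \left(28 - 35\right)} + \frac{1523}{466} = - \frac{828}{\left(-19\right) \left(-7\right)} + 1523 \cdot \frac{1}{466} = - \frac{828}{133} + \frac{1523}{466} = - \frac{183289}{61978}$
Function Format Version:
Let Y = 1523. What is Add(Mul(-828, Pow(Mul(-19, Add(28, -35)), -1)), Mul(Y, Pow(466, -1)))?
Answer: Rational(-183289, 61978) ≈ -2.9573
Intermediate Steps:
Add(Mul(-828, Pow(Mul(-19, Add(28, -35)), -1)), Mul(Y, Pow(466, -1))) = Add(Mul(-828, Pow(Mul(-19, Add(28, -35)), -1)), Mul(1523, Pow(466, -1))) = Add(Mul(-828, Pow(Mul(-19, -7), -1)), Mul(1523, Rational(1, 466))) = Add(Mul(-828, Pow(133, -1)), Rational(1523, 466)) = Add(Mul(-828, Rational(1, 133)), Rational(1523, 466)) = Add(Rational(-828, 133), Rational(1523, 466)) = Rational(-183289, 61978)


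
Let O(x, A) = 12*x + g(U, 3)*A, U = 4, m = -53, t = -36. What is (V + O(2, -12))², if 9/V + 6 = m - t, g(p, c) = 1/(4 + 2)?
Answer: 247009/529 ≈ 466.94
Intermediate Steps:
g(p, c) = ⅙ (g(p, c) = 1/6 = ⅙)
O(x, A) = 12*x + A/6
V = -9/23 (V = 9/(-6 + (-53 - 1*(-36))) = 9/(-6 + (-53 + 36)) = 9/(-6 - 17) = 9/(-23) = 9*(-1/23) = -9/23 ≈ -0.39130)
(V + O(2, -12))² = (-9/23 + (12*2 + (⅙)*(-12)))² = (-9/23 + (24 - 2))² = (-9/23 + 22)² = (497/23)² = 247009/529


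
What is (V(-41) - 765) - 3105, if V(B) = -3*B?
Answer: -3747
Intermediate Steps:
(V(-41) - 765) - 3105 = (-3*(-41) - 765) - 3105 = (123 - 765) - 3105 = -642 - 3105 = -3747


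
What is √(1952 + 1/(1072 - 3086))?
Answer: √7917692578/2014 ≈ 44.181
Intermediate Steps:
√(1952 + 1/(1072 - 3086)) = √(1952 + 1/(-2014)) = √(1952 - 1/2014) = √(3931327/2014) = √7917692578/2014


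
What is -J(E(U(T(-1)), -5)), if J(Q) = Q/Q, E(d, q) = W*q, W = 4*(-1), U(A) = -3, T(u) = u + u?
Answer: -1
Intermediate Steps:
T(u) = 2*u
W = -4
E(d, q) = -4*q
J(Q) = 1
-J(E(U(T(-1)), -5)) = -1*1 = -1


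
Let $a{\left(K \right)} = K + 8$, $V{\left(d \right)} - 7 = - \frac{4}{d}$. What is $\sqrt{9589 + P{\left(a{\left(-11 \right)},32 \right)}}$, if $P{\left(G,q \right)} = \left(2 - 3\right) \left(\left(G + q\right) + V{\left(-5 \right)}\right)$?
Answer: $\frac{\sqrt{238805}}{5} \approx 97.735$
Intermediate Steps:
$V{\left(d \right)} = 7 - \frac{4}{d}$
$a{\left(K \right)} = 8 + K$
$P{\left(G,q \right)} = - \frac{39}{5} - G - q$ ($P{\left(G,q \right)} = \left(2 - 3\right) \left(\left(G + q\right) + \left(7 - \frac{4}{-5}\right)\right) = - (\left(G + q\right) + \left(7 - - \frac{4}{5}\right)) = - (\left(G + q\right) + \left(7 + \frac{4}{5}\right)) = - (\left(G + q\right) + \frac{39}{5}) = - (\frac{39}{5} + G + q) = - \frac{39}{5} - G - q$)
$\sqrt{9589 + P{\left(a{\left(-11 \right)},32 \right)}} = \sqrt{9589 - \frac{184}{5}} = \sqrt{\frac{47761}{5}} = \frac{\sqrt{238805}}{5}$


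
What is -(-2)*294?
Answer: 588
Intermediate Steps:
-(-2)*294 = -2*(-294) = 588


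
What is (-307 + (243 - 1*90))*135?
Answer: -20790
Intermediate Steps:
(-307 + (243 - 1*90))*135 = (-307 + (243 - 90))*135 = (-307 + 153)*135 = -154*135 = -20790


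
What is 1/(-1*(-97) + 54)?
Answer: 1/151 ≈ 0.0066225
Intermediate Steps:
1/(-1*(-97) + 54) = 1/(97 + 54) = 1/151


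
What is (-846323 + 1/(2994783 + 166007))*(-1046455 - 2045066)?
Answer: 8269971010219742049/3160790 ≈ 2.6164e+12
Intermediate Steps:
(-846323 + 1/(2994783 + 166007))*(-1046455 - 2045066) = (-846323 + 1/3160790)*(-3091521) = -2675049275169/3160790*(-3091521) = 8269971010219742049/3160790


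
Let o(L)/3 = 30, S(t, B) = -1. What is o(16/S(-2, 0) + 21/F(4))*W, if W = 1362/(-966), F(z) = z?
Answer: -20430/161 ≈ -126.89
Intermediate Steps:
W = -227/161 (W = 1362*(-1/966) = -227/161 ≈ -1.4099)
o(L) = 90 (o(L) = 3*30 = 90)
o(16/S(-2, 0) + 21/F(4))*W = 90*(-227/161) = -20430/161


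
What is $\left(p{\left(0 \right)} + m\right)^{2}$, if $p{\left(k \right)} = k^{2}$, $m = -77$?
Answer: $5929$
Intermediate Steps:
$\left(p{\left(0 \right)} + m\right)^{2} = \left(0^{2} - 77\right)^{2} = \left(0 - 77\right)^{2} = \left(-77\right)^{2} = 5929$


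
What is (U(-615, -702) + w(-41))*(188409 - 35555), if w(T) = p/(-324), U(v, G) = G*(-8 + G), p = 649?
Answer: 12341999889037/162 ≈ 7.6185e+10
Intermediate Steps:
w(T) = -649/324 (w(T) = 649/(-324) = 649*(-1/324) = -649/324)
(U(-615, -702) + w(-41))*(188409 - 35555) = (-702*(-8 - 702) - 649/324)*(188409 - 35555) = (-702*(-710) - 649/324)*152854 = (498420 - 649/324)*152854 = (161487431/324)*152854 = 12341999889037/162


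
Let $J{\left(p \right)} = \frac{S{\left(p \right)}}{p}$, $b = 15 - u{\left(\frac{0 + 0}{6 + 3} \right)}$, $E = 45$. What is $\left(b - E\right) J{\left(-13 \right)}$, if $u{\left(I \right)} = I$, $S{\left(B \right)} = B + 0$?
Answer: $-30$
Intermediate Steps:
$S{\left(B \right)} = B$
$b = 15$ ($b = 15 - \frac{0 + 0}{6 + 3} = 15 - \frac{0}{9} = 15 - 0 \cdot \frac{1}{9} = 15 - 0 = 15 + 0 = 15$)
$J{\left(p \right)} = 1$ ($J{\left(p \right)} = \frac{p}{p} = 1$)
$\left(b - E\right) J{\left(-13 \right)} = \left(15 - 45\right) 1 = \left(-30\right) 1 = -30$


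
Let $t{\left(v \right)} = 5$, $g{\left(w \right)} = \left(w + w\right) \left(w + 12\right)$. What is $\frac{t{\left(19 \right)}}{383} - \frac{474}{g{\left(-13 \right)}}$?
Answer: $- \frac{90706}{4979} \approx -18.218$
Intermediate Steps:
$g{\left(w \right)} = 2 w \left(12 + w\right)$
$\frac{t{\left(19 \right)}}{383} - \frac{474}{g{\left(-13 \right)}} = \frac{5}{383} - \frac{474}{2 \left(-13\right) \left(12 - 13\right)} = 5 \cdot \frac{1}{383} - \frac{474}{2 \left(-13\right) \left(-1\right)} = \frac{5}{383} - \frac{474}{26} = \frac{5}{383} - \frac{237}{13} = - \frac{90706}{4979}$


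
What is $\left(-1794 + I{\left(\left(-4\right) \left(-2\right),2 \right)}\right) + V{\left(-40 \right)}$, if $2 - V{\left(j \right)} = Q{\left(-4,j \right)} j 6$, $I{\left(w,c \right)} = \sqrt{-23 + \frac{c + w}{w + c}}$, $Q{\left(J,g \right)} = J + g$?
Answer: $-12352 + i \sqrt{22} \approx -12352.0 + 4.6904 i$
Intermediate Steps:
$I{\left(w,c \right)} = i \sqrt{22}$ ($I{\left(w,c \right)} = \sqrt{-23 + \frac{c + w}{c + w}} = \sqrt{-23 + 1} = \sqrt{-22} = i \sqrt{22}$)
$V{\left(j \right)} = 2 - 6 j \left(-4 + j\right)$ ($V{\left(j \right)} = 2 - \left(-4 + j\right) j 6 = 2 - j \left(-4 + j\right) 6 = 2 - 6 j \left(-4 + j\right)$)
$\left(-1794 + I{\left(\left(-4\right) \left(-2\right),2 \right)}\right) + V{\left(-40 \right)} = \left(-1794 + i \sqrt{22}\right) + \left(2 - - 240 \left(-4 - 40\right)\right) = \left(-1794 + i \sqrt{22}\right) + \left(2 - \left(-240\right) \left(-44\right)\right) = \left(-1794 + i \sqrt{22}\right) + \left(2 - 10560\right) = \left(-1794 + i \sqrt{22}\right) - 10558 = -12352 + i \sqrt{22}$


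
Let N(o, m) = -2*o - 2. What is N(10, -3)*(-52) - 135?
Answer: 1009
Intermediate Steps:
N(o, m) = -2 - 2*o
N(10, -3)*(-52) - 135 = (-2 - 2*10)*(-52) - 135 = (-2 - 20)*(-52) - 135 = -22*(-52) - 135 = 1144 - 135 = 1009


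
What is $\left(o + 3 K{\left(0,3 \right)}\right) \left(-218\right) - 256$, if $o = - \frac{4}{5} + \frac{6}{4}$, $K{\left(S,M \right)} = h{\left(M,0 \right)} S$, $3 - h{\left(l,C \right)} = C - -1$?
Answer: $- \frac{2043}{5} \approx -408.6$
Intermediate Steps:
$h{\left(l,C \right)} = 2 - C$ ($h{\left(l,C \right)} = 3 - \left(C - -1\right) = 3 - \left(C + 1\right) = 3 - \left(1 + C\right) = 2 - C$)
$K{\left(S,M \right)} = 2 S$ ($K{\left(S,M \right)} = \left(2 - 0\right) S = \left(2 + 0\right) S = 2 S$)
$o = \frac{7}{10}$ ($o = \left(-4\right) \frac{1}{5} + 6 \cdot \frac{1}{4} = - \frac{4}{5} + \frac{3}{2} = \frac{7}{10} \approx 0.7$)
$\left(o + 3 K{\left(0,3 \right)}\right) \left(-218\right) - 256 = \left(\frac{7}{10} + 3 \cdot 2 \cdot 0\right) \left(-218\right) - 256 = \left(\frac{7}{10} + 3 \cdot 0\right) \left(-218\right) - 256 = \left(\frac{7}{10} + 0\right) \left(-218\right) - 256 = \frac{7}{10} \left(-218\right) - 256 = - \frac{763}{5} - 256 = - \frac{2043}{5}$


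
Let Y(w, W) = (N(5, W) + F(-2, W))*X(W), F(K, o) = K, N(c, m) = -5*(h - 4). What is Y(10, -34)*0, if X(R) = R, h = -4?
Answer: 0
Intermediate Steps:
N(c, m) = 40 (N(c, m) = -5*(-4 - 4) = -5*(-8) = 40)
Y(w, W) = 38*W (Y(w, W) = (40 - 2)*W = 38*W)
Y(10, -34)*0 = (38*(-34))*0 = -1292*0 = 0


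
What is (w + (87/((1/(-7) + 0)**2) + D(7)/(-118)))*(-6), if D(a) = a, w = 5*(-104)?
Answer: -1325001/59 ≈ -22458.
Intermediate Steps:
w = -520
(w + (87/((1/(-7) + 0)**2) + D(7)/(-118)))*(-6) = (-520 + (87/((1/(-7) + 0)**2) + 7/(-118)))*(-6) = (-520 + (87/((-1/7 + 0)**2) + 7*(-1/118)))*(-6) = (-520 + (87/((-1/7)**2) - 7/118))*(-6) = (-520 + (87/(1/49) - 7/118))*(-6) = (-520 + (87*49 - 7/118))*(-6) = (-520 + (4263 - 7/118))*(-6) = (-520 + 503027/118)*(-6) = (441667/118)*(-6) = -1325001/59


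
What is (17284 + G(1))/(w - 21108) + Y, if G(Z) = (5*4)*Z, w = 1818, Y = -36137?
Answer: -116183339/3215 ≈ -36138.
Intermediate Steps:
G(Z) = 20*Z
(17284 + G(1))/(w - 21108) + Y = (17284 + 20*1)/(1818 - 21108) - 36137 = (17284 + 20)/(-19290) - 36137 = 17304*(-1/19290) - 36137 = -2884/3215 - 36137 = -116183339/3215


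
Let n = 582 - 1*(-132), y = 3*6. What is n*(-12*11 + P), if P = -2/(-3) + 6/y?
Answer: -93534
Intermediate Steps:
y = 18
P = 1 (P = -2/(-3) + 6/18 = -2*(-⅓) + 6*(1/18) = ⅔ + ⅓ = 1)
n = 714 (n = 582 + 132 = 714)
n*(-12*11 + P) = 714*(-12*11 + 1) = 714*(-132 + 1) = 714*(-131) = -93534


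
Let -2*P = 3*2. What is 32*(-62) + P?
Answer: -1987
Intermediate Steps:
P = -3 (P = -3*2/2 = -½*6 = -3)
32*(-62) + P = 32*(-62) - 3 = -1984 - 3 = -1987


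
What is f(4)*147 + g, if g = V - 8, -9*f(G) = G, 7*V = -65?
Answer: -1735/21 ≈ -82.619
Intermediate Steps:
V = -65/7 (V = (⅐)*(-65) = -65/7 ≈ -9.2857)
f(G) = -G/9
g = -121/7 (g = -65/7 - 8 = -121/7 ≈ -17.286)
f(4)*147 + g = -⅑*4*147 - 121/7 = -4/9*147 - 121/7 = -196/3 - 121/7 = -1735/21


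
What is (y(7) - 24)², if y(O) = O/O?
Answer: 529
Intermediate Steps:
y(O) = 1
(y(7) - 24)² = (1 - 24)² = (-23)² = 529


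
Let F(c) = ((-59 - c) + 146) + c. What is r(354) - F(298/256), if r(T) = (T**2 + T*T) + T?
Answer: 250899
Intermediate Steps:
r(T) = T + 2*T**2 (r(T) = (T**2 + T**2) + T = 2*T**2 + T = T + 2*T**2)
F(c) = 87 (F(c) = (87 - c) + c = 87)
r(354) - F(298/256) = 354*(1 + 2*354) - 1*87 = 354*(1 + 708) - 87 = 354*709 - 87 = 250986 - 87 = 250899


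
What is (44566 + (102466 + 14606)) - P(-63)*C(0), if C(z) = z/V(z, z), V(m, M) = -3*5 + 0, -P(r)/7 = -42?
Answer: 161638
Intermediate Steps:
P(r) = 294 (P(r) = -7*(-42) = 294)
V(m, M) = -15 (V(m, M) = -15 + 0 = -15)
C(z) = -z/15 (C(z) = z/(-15) = z*(-1/15) = -z/15)
(44566 + (102466 + 14606)) - P(-63)*C(0) = (44566 + (102466 + 14606)) - 294*(-1/15*0) = (44566 + 117072) - 294*0 = 161638 - 1*0 = 161638 + 0 = 161638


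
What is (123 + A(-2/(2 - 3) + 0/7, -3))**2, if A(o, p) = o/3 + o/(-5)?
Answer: 3418801/225 ≈ 15195.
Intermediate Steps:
A(o, p) = 2*o/15 (A(o, p) = o*(1/3) + o*(-1/5) = o/3 - o/5 = 2*o/15)
(123 + A(-2/(2 - 3) + 0/7, -3))**2 = (123 + 2*(-2/(2 - 3) + 0/7)/15)**2 = (123 + 2*(-2/(-1) + 0*(1/7))/15)**2 = (123 + 2*(-2*(-1) + 0)/15)**2 = (123 + 2*(2 + 0)/15)**2 = (123 + (2/15)*2)**2 = (123 + 4/15)**2 = (1849/15)**2 = 3418801/225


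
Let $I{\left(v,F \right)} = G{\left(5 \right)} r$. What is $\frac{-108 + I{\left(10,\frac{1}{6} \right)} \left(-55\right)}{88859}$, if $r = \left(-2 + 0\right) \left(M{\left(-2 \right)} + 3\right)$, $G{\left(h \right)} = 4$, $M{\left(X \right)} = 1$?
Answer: $\frac{1652}{88859} \approx 0.018591$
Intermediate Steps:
$r = -8$ ($r = \left(-2 + 0\right) \left(1 + 3\right) = \left(-2\right) 4 = -8$)
$I{\left(v,F \right)} = -32$ ($I{\left(v,F \right)} = 4 \left(-8\right) = -32$)
$\frac{-108 + I{\left(10,\frac{1}{6} \right)} \left(-55\right)}{88859} = \frac{-108 - -1760}{88859} = \left(-108 + 1760\right) \frac{1}{88859} = 1652 \cdot \frac{1}{88859} = \frac{1652}{88859}$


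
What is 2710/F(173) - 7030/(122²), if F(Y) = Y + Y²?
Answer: -42820355/112009542 ≈ -0.38229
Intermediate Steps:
2710/F(173) - 7030/(122²) = 2710/((173*(1 + 173))) - 7030/(122²) = 2710/((173*174)) - 7030/14884 = 2710/30102 - 7030*1/14884 = 2710*(1/30102) - 3515/7442 = 1355/15051 - 3515/7442 = -42820355/112009542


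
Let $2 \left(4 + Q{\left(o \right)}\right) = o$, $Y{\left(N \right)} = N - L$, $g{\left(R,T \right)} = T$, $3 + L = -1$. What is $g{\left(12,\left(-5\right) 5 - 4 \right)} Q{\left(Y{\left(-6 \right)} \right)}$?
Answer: $145$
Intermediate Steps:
$L = -4$ ($L = -3 - 1 = -4$)
$Y{\left(N \right)} = 4 + N$ ($Y{\left(N \right)} = N - -4 = N + 4 = 4 + N$)
$Q{\left(o \right)} = -4 + \frac{o}{2}$
$g{\left(12,\left(-5\right) 5 - 4 \right)} Q{\left(Y{\left(-6 \right)} \right)} = \left(\left(-5\right) 5 - 4\right) \left(-4 + \frac{4 - 6}{2}\right) = \left(-25 - 4\right) \left(-4 + \frac{1}{2} \left(-2\right)\right) = - 29 \left(-4 - 1\right) = \left(-29\right) \left(-5\right) = 145$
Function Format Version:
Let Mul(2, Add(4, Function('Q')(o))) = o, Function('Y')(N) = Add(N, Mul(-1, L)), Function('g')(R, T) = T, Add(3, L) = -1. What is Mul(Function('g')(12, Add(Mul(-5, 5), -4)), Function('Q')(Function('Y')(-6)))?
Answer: 145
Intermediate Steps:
L = -4 (L = Add(-3, -1) = -4)
Function('Y')(N) = Add(4, N) (Function('Y')(N) = Add(N, Mul(-1, -4)) = Add(N, 4) = Add(4, N))
Function('Q')(o) = Add(-4, Mul(Rational(1, 2), o))
Mul(Function('g')(12, Add(Mul(-5, 5), -4)), Function('Q')(Function('Y')(-6))) = Mul(Add(Mul(-5, 5), -4), Add(-4, Mul(Rational(1, 2), Add(4, -6)))) = Mul(Add(-25, -4), Add(-4, Mul(Rational(1, 2), -2))) = Mul(-29, Add(-4, -1)) = Mul(-29, -5) = 145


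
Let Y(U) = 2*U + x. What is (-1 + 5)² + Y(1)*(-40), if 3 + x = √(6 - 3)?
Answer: 56 - 40*√3 ≈ -13.282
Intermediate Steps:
x = -3 + √3 (x = -3 + √(6 - 3) = -3 + √3 ≈ -1.2680)
Y(U) = -3 + √3 + 2*U (Y(U) = 2*U + (-3 + √3) = -3 + √3 + 2*U)
(-1 + 5)² + Y(1)*(-40) = (-1 + 5)² + (-3 + √3 + 2*1)*(-40) = 4² + (-3 + √3 + 2)*(-40) = 16 + (-1 + √3)*(-40) = 16 + (40 - 40*√3) = 56 - 40*√3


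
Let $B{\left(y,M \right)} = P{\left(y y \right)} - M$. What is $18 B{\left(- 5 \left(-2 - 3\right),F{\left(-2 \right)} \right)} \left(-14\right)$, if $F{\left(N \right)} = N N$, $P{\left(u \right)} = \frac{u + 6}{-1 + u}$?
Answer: $\frac{39165}{52} \approx 753.17$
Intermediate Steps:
$P{\left(u \right)} = \frac{6 + u}{-1 + u}$
$F{\left(N \right)} = N^{2}$
$B{\left(y,M \right)} = - M + \frac{6 + y^{2}}{-1 + y^{2}}$ ($B{\left(y,M \right)} = \frac{6 + y y}{-1 + y y} - M = \frac{6 + y^{2}}{-1 + y^{2}} - M = - M + \frac{6 + y^{2}}{-1 + y^{2}}$)
$18 B{\left(- 5 \left(-2 - 3\right),F{\left(-2 \right)} \right)} \left(-14\right) = 18 \frac{6 + \left(- 5 \left(-2 - 3\right)\right)^{2} - \left(-2\right)^{2} \left(-1 + \left(- 5 \left(-2 - 3\right)\right)^{2}\right)}{-1 + \left(- 5 \left(-2 - 3\right)\right)^{2}} \left(-14\right) = 18 \frac{6 + \left(\left(-5\right) \left(-5\right)\right)^{2} - 4 \left(-1 + \left(\left(-5\right) \left(-5\right)\right)^{2}\right)}{-1 + \left(\left(-5\right) \left(-5\right)\right)^{2}} \left(-14\right) = 18 \frac{6 + 25^{2} - 4 \left(-1 + 25^{2}\right)}{-1 + 25^{2}} \left(-14\right) = 18 \frac{6 + 625 - 4 \left(-1 + 625\right)}{-1 + 625} \left(-14\right) = 18 \frac{6 + 625 - 4 \cdot 624}{624} \left(-14\right) = 18 \frac{6 + 625 - 2496}{624} \left(-14\right) = 18 \cdot \frac{1}{624} \left(-1865\right) \left(-14\right) = 18 \left(- \frac{1865}{624}\right) \left(-14\right) = \left(- \frac{5595}{104}\right) \left(-14\right) = \frac{39165}{52}$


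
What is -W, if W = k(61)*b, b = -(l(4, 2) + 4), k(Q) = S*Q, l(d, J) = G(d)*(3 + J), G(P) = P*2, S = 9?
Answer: 24156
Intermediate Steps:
G(P) = 2*P
l(d, J) = 2*d*(3 + J) (l(d, J) = (2*d)*(3 + J) = 2*d*(3 + J))
k(Q) = 9*Q
b = -44 (b = -(2*4*(3 + 2) + 4) = -(2*4*5 + 4) = -(40 + 4) = -1*44 = -44)
W = -24156 (W = (9*61)*(-44) = 549*(-44) = -24156)
-W = -1*(-24156) = 24156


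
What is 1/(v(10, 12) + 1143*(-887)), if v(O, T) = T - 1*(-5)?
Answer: -1/1013824 ≈ -9.8637e-7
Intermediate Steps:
v(O, T) = 5 + T (v(O, T) = T + 5 = 5 + T)
1/(v(10, 12) + 1143*(-887)) = 1/((5 + 12) + 1143*(-887)) = 1/(17 - 1013841) = 1/(-1013824) = -1/1013824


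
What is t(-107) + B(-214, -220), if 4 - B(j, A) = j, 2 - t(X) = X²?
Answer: -11229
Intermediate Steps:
t(X) = 2 - X²
B(j, A) = 4 - j
t(-107) + B(-214, -220) = (2 - 1*(-107)²) + (4 - 1*(-214)) = (2 - 1*11449) + (4 + 214) = (2 - 11449) + 218 = -11447 + 218 = -11229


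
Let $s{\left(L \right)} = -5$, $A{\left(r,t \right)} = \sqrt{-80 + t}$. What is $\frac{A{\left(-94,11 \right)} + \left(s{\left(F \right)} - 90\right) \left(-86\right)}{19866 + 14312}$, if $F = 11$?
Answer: $\frac{4085}{17089} + \frac{i \sqrt{69}}{34178} \approx 0.23904 + 0.00024304 i$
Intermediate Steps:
$\frac{A{\left(-94,11 \right)} + \left(s{\left(F \right)} - 90\right) \left(-86\right)}{19866 + 14312} = \frac{\sqrt{-80 + 11} + \left(-5 - 90\right) \left(-86\right)}{19866 + 14312} = \frac{\sqrt{-69} - -8170}{34178} = \left(i \sqrt{69} + 8170\right) \frac{1}{34178} = \left(8170 + i \sqrt{69}\right) \frac{1}{34178} = \frac{4085}{17089} + \frac{i \sqrt{69}}{34178}$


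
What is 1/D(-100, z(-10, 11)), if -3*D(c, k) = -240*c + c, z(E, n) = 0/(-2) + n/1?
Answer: -3/23900 ≈ -0.00012552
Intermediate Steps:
z(E, n) = n (z(E, n) = 0*(-½) + n*1 = 0 + n = n)
D(c, k) = 239*c/3 (D(c, k) = -(-240*c + c)/3 = -(-239)*c/3 = 239*c/3)
1/D(-100, z(-10, 11)) = 1/((239/3)*(-100)) = 1/(-23900/3) = -3/23900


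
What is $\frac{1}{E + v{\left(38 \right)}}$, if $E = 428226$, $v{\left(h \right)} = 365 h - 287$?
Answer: $\frac{1}{441809} \approx 2.2634 \cdot 10^{-6}$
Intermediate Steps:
$v{\left(h \right)} = -287 + 365 h$
$\frac{1}{E + v{\left(38 \right)}} = \frac{1}{428226 + \left(-287 + 365 \cdot 38\right)} = \frac{1}{428226 + \left(-287 + 13870\right)} = \frac{1}{428226 + 13583} = \frac{1}{441809}$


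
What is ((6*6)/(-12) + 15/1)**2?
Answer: 144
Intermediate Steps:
((6*6)/(-12) + 15/1)**2 = (36*(-1/12) + 15*1)**2 = (-3 + 15)**2 = 12**2 = 144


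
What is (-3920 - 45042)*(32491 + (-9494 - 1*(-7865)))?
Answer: -1511065244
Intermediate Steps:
(-3920 - 45042)*(32491 + (-9494 - 1*(-7865))) = -48962*(32491 + (-9494 + 7865)) = -48962*(32491 - 1629) = -48962*30862 = -1511065244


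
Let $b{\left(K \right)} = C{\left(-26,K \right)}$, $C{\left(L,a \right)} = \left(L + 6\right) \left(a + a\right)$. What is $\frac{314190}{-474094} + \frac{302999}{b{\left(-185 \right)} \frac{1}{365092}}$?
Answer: $\frac{6555683295176419}{438536950} \approx 1.4949 \cdot 10^{7}$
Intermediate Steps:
$C{\left(L,a \right)} = 2 a \left(6 + L\right)$ ($C{\left(L,a \right)} = \left(6 + L\right) 2 a = 2 a \left(6 + L\right)$)
$b{\left(K \right)} = - 40 K$ ($b{\left(K \right)} = 2 K \left(6 - 26\right) = 2 K \left(-20\right) = - 40 K$)
$\frac{314190}{-474094} + \frac{302999}{b{\left(-185 \right)} \frac{1}{365092}} = \frac{314190}{-474094} + \frac{302999}{\left(-40\right) \left(-185\right) \frac{1}{365092}} = 314190 \left(- \frac{1}{474094}\right) + \frac{302999}{7400 \cdot \frac{1}{365092}} = - \frac{157095}{237047} + \frac{302999}{\frac{1850}{91273}} = - \frac{157095}{237047} + 302999 \cdot \frac{91273}{1850} = - \frac{157095}{237047} + \frac{27655627727}{1850} = \frac{6555683295176419}{438536950}$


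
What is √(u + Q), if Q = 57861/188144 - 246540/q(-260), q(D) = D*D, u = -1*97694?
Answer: I*√913209064933612865/3057340 ≈ 312.57*I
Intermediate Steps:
u = -97694
q(D) = D²
Q = -530920227/158981680 (Q = 57861/188144 - 246540/((-260)²) = 57861*(1/188144) - 246540/67600 = 57861/188144 - 246540*1/67600 = 57861/188144 - 12327/3380 = -530920227/158981680 ≈ -3.3395)
√(u + Q) = √(-97694 - 530920227/158981680) = √(-15532087166147/158981680) = I*√913209064933612865/3057340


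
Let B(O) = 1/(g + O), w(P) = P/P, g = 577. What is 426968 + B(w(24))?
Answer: 246787505/578 ≈ 4.2697e+5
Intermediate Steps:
w(P) = 1
B(O) = 1/(577 + O)
426968 + B(w(24)) = 426968 + 1/(577 + 1) = 426968 + 1/578 = 246787505/578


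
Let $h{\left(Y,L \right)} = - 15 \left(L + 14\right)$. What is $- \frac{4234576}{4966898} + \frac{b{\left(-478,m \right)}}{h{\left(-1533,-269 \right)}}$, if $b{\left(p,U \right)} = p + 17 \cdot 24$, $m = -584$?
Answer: $- \frac{1654493606}{1899838485} \approx -0.87086$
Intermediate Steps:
$b{\left(p,U \right)} = 408 + p$ ($b{\left(p,U \right)} = p + 408 = 408 + p$)
$h{\left(Y,L \right)} = -210 - 15 L$ ($h{\left(Y,L \right)} = - 15 \left(14 + L\right) = -210 - 15 L$)
$- \frac{4234576}{4966898} + \frac{b{\left(-478,m \right)}}{h{\left(-1533,-269 \right)}} = - \frac{4234576}{4966898} + \frac{408 - 478}{-210 - -4035} = \left(-4234576\right) \frac{1}{4966898} - \frac{70}{-210 + 4035} = - \frac{2117288}{2483449} - \frac{70}{3825} = - \frac{2117288}{2483449} - \frac{14}{765} = - \frac{1654493606}{1899838485}$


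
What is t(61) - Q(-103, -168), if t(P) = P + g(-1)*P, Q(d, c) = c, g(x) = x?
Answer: 168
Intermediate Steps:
t(P) = 0 (t(P) = P - P = 0)
t(61) - Q(-103, -168) = 0 - 1*(-168) = 0 + 168 = 168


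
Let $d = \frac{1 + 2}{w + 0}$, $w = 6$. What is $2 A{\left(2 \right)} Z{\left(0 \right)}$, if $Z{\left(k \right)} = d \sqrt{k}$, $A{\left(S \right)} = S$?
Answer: $0$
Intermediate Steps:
$d = \frac{1}{2}$ ($d = \frac{1 + 2}{6 + 0} = \frac{3}{6} = 3 \cdot \frac{1}{6} = \frac{1}{2} \approx 0.5$)
$Z{\left(k \right)} = \frac{\sqrt{k}}{2}$
$2 A{\left(2 \right)} Z{\left(0 \right)} = 2 \cdot 2 \frac{\sqrt{0}}{2} = 4 \cdot \frac{1}{2} \cdot 0 = 4 \cdot 0 = 0$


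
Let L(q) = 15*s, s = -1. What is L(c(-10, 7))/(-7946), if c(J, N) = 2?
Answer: 15/7946 ≈ 0.0018877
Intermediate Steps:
L(q) = -15 (L(q) = 15*(-1) = -15)
L(c(-10, 7))/(-7946) = -15/(-7946) = -15*(-1/7946) = 15/7946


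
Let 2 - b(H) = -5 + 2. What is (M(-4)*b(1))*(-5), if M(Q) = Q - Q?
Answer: 0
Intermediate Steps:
M(Q) = 0
b(H) = 5 (b(H) = 2 - (-5 + 2) = 2 - 1*(-3) = 2 + 3 = 5)
(M(-4)*b(1))*(-5) = (0*5)*(-5) = 0*(-5) = 0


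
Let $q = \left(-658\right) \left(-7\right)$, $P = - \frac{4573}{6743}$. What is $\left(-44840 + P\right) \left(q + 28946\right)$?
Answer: $- \frac{10144805971536}{6743} \approx -1.5045 \cdot 10^{9}$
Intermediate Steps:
$P = - \frac{4573}{6743}$ ($P = \left(-4573\right) \frac{1}{6743} = - \frac{4573}{6743} \approx -0.67818$)
$q = 4606$
$\left(-44840 + P\right) \left(q + 28946\right) = \left(-44840 - \frac{4573}{6743}\right) \left(4606 + 28946\right) = \left(- \frac{302360693}{6743}\right) 33552 = - \frac{10144805971536}{6743}$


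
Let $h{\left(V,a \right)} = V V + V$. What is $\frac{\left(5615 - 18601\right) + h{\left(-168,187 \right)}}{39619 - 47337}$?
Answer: $- \frac{7535}{3859} \approx -1.9526$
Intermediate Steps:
$h{\left(V,a \right)} = V + V^{2}$ ($h{\left(V,a \right)} = V^{2} + V = V + V^{2}$)
$\frac{\left(5615 - 18601\right) + h{\left(-168,187 \right)}}{39619 - 47337} = \frac{\left(5615 - 18601\right) - 168 \left(1 - 168\right)}{39619 - 47337} = \frac{-12986 - -28056}{-7718} = \left(-12986 + 28056\right) \left(- \frac{1}{7718}\right) = 15070 \left(- \frac{1}{7718}\right) = - \frac{7535}{3859}$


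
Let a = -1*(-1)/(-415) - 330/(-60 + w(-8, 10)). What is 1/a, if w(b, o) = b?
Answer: 14110/68441 ≈ 0.20616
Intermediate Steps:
a = 68441/14110 (a = -1*(-1)/(-415) - 330/(-60 - 8) = 1*(-1/415) - 330/(-68) = -1/415 - 330*(-1/68) = -1/415 + 165/34 = 68441/14110 ≈ 4.8505)
1/a = 1/(68441/14110) = 14110/68441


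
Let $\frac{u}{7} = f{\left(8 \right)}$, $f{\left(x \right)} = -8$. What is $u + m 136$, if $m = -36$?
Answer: $-4952$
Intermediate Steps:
$u = -56$ ($u = 7 \left(-8\right) = -56$)
$u + m 136 = -56 - 4896 = -4952$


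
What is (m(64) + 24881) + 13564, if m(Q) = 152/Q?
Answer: 307579/8 ≈ 38447.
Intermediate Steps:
(m(64) + 24881) + 13564 = (152/64 + 24881) + 13564 = (152*(1/64) + 24881) + 13564 = (19/8 + 24881) + 13564 = 199067/8 + 13564 = 307579/8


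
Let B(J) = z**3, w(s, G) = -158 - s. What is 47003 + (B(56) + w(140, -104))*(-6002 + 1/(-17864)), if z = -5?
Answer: 46193606959/17864 ≈ 2.5858e+6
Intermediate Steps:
B(J) = -125 (B(J) = (-5)**3 = -125)
47003 + (B(56) + w(140, -104))*(-6002 + 1/(-17864)) = 47003 + (-125 + (-158 - 1*140))*(-6002 + 1/(-17864)) = 47003 + (-125 + (-158 - 140))*(-6002 - 1/17864) = 47003 + (-125 - 298)*(-107219729/17864) = 47003 - 423*(-107219729/17864) = 47003 + 45353945367/17864 = 46193606959/17864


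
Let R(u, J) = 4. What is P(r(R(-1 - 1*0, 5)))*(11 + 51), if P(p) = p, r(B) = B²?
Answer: 992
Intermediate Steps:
P(r(R(-1 - 1*0, 5)))*(11 + 51) = 4²*(11 + 51) = 16*62 = 992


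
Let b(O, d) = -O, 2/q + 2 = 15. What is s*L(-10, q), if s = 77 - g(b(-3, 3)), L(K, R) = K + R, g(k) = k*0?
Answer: -9856/13 ≈ -758.15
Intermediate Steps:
q = 2/13 (q = 2/(-2 + 15) = 2/13 ≈ 0.15385)
g(k) = 0
s = 77 (s = 77 - 1*0 = 77 + 0 = 77)
s*L(-10, q) = 77*(-10 + 2/13) = 77*(-128/13) = -9856/13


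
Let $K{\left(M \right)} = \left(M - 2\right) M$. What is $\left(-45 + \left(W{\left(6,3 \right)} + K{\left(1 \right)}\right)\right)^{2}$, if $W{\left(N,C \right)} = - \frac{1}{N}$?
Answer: $\frac{76729}{36} \approx 2131.4$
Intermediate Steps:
$K{\left(M \right)} = M \left(-2 + M\right)$ ($K{\left(M \right)} = \left(-2 + M\right) M = M \left(-2 + M\right)$)
$\left(-45 + \left(W{\left(6,3 \right)} + K{\left(1 \right)}\right)\right)^{2} = \left(-45 + \left(- \frac{1}{6} + 1 \left(-2 + 1\right)\right)\right)^{2} = \left(-45 + \left(\left(-1\right) \frac{1}{6} + 1 \left(-1\right)\right)\right)^{2} = \left(-45 - \frac{7}{6}\right)^{2} = \left(- \frac{277}{6}\right)^{2} = \frac{76729}{36}$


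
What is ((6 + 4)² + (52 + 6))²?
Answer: 24964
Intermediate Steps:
((6 + 4)² + (52 + 6))² = (10² + 58)² = (100 + 58)² = 158² = 24964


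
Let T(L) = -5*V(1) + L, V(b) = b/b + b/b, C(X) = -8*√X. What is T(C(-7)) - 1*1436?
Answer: -1446 - 8*I*√7 ≈ -1446.0 - 21.166*I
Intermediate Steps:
V(b) = 2 (V(b) = 1 + 1 = 2)
T(L) = -10 + L (T(L) = -5*2 + L = -10 + L)
T(C(-7)) - 1*1436 = (-10 - 8*I*√7) - 1*1436 = (-10 - 8*I*√7) - 1436 = -1446 - 8*I*√7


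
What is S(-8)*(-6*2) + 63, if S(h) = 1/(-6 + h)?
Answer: 447/7 ≈ 63.857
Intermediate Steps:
S(-8)*(-6*2) + 63 = (-6*2)/(-6 - 8) + 63 = (-2*6)/(-14) + 63 = -1/14*(-12) + 63 = 6/7 + 63 = 447/7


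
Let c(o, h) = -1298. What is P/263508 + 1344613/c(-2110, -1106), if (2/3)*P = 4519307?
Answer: -115172397225/114011128 ≈ -1010.2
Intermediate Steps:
P = 13557921/2 (P = (3/2)*4519307 = 13557921/2 ≈ 6.7790e+6)
P/263508 + 1344613/c(-2110, -1106) = (13557921/2)/263508 + 1344613/(-1298) = (13557921/2)*(1/263508) + 1344613*(-1/1298) = 4519307/175672 - 1344613/1298 = -115172397225/114011128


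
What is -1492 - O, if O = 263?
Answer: -1755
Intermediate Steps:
-1492 - O = -1492 - 1*263 = -1492 - 263 = -1755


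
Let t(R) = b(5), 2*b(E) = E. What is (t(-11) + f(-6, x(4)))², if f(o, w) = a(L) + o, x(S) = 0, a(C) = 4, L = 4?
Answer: ¼ ≈ 0.25000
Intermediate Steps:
b(E) = E/2
t(R) = 5/2 (t(R) = (½)*5 = 5/2)
f(o, w) = 4 + o
(t(-11) + f(-6, x(4)))² = (5/2 + (4 - 6))² = (5/2 - 2)² = (½)² = ¼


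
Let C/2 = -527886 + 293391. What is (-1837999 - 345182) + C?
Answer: -2652171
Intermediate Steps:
C = -468990 (C = 2*(-527886 + 293391) = 2*(-234495) = -468990)
(-1837999 - 345182) + C = (-1837999 - 345182) - 468990 = -2183181 - 468990 = -2652171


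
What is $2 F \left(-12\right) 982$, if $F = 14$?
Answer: $-329952$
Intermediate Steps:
$2 F \left(-12\right) 982 = 2 \cdot 14 \left(-12\right) 982 = 28 \left(-12\right) 982 = \left(-336\right) 982 = -329952$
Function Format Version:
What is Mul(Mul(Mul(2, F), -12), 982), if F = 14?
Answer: -329952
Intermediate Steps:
Mul(Mul(Mul(2, F), -12), 982) = Mul(Mul(Mul(2, 14), -12), 982) = Mul(Mul(28, -12), 982) = Mul(-336, 982) = -329952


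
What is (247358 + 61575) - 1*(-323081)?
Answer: 632014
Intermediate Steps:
(247358 + 61575) - 1*(-323081) = 308933 + 323081 = 632014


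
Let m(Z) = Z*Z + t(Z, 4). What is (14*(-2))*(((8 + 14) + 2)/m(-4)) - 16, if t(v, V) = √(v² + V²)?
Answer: -64 + 12*√2 ≈ -47.029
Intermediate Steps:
t(v, V) = √(V² + v²)
m(Z) = Z² + √(16 + Z²) (m(Z) = Z*Z + √(4² + Z²) = Z² + √(16 + Z²))
(14*(-2))*(((8 + 14) + 2)/m(-4)) - 16 = (14*(-2))*(((8 + 14) + 2)/((-4)² + √(16 + (-4)²))) - 16 = -28*(22 + 2)/(16 + √(16 + 16)) - 16 = -672/(16 + √32) - 16 = -672/(16 + 4*√2) - 16 = -16 - 672/(16 + 4*√2)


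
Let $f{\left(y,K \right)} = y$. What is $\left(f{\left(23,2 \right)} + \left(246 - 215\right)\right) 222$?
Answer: $11988$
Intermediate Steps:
$\left(f{\left(23,2 \right)} + \left(246 - 215\right)\right) 222 = \left(23 + \left(246 - 215\right)\right) 222 = \left(23 + 31\right) 222 = 54 \cdot 222 = 11988$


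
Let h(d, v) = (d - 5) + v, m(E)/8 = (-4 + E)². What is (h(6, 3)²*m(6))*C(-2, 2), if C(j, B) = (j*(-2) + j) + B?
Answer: 2048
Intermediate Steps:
C(j, B) = B - j (C(j, B) = (-2*j + j) + B = -j + B = B - j)
m(E) = 8*(-4 + E)²
h(d, v) = -5 + d + v (h(d, v) = (-5 + d) + v = -5 + d + v)
(h(6, 3)²*m(6))*C(-2, 2) = ((-5 + 6 + 3)²*(8*(-4 + 6)²))*(2 - 1*(-2)) = (4²*(8*2²))*(2 + 2) = (16*(8*4))*4 = (16*32)*4 = 512*4 = 2048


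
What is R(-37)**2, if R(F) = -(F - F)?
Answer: 0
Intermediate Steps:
R(F) = 0 (R(F) = -1*0 = 0)
R(-37)**2 = 0**2 = 0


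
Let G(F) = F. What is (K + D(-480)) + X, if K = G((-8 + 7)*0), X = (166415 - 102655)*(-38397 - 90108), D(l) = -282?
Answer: -8193479082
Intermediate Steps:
X = -8193478800 (X = 63760*(-128505) = -8193478800)
K = 0 (K = (-8 + 7)*0 = -1*0 = 0)
(K + D(-480)) + X = (0 - 282) - 8193478800 = -282 - 8193478800 = -8193479082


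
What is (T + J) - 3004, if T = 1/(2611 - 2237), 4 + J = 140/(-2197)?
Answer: -2471657587/821678 ≈ -3008.1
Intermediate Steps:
J = -8928/2197 (J = -4 + 140/(-2197) = -4 + 140*(-1/2197) = -4 - 140/2197 = -8928/2197 ≈ -4.0637)
T = 1/374 ≈ 0.0026738
(T + J) - 3004 = (1/374 - 8928/2197) - 3004 = -3336875/821678 - 3004 = -2471657587/821678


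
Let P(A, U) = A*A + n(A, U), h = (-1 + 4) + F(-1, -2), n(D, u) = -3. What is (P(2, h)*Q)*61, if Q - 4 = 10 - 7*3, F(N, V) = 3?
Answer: -427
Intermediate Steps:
h = 6 (h = (-1 + 4) + 3 = 3 + 3 = 6)
P(A, U) = -3 + A**2 (P(A, U) = A*A - 3 = A**2 - 3 = -3 + A**2)
Q = -7 (Q = 4 + (10 - 7*3) = 4 + (10 - 1*21) = 4 + (10 - 21) = 4 - 11 = -7)
(P(2, h)*Q)*61 = ((-3 + 2**2)*(-7))*61 = ((-3 + 4)*(-7))*61 = (1*(-7))*61 = -7*61 = -427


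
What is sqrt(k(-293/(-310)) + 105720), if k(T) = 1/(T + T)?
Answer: sqrt(9076001695)/293 ≈ 325.15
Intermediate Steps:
k(T) = 1/(2*T)
sqrt(k(-293/(-310)) + 105720) = sqrt(1/(2*((-293/(-310)))) + 105720) = sqrt(1/(2*((-293*(-1/310)))) + 105720) = sqrt(1/(2*(293/310)) + 105720) = sqrt((1/2)*(310/293) + 105720) = sqrt(155/293 + 105720) = sqrt(30976115/293) = sqrt(9076001695)/293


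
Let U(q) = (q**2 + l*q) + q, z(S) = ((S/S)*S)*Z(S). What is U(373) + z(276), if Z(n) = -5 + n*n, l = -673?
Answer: 20911669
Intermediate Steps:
Z(n) = -5 + n**2
z(S) = S*(-5 + S**2) (z(S) = ((S/S)*S)*(-5 + S**2) = (1*S)*(-5 + S**2) = S*(-5 + S**2))
U(q) = q**2 - 672*q (U(q) = (q**2 - 673*q) + q = q**2 - 672*q)
U(373) + z(276) = 373*(-672 + 373) + 276*(-5 + 276**2) = 373*(-299) + 276*(-5 + 76176) = -111527 + 276*76171 = -111527 + 21023196 = 20911669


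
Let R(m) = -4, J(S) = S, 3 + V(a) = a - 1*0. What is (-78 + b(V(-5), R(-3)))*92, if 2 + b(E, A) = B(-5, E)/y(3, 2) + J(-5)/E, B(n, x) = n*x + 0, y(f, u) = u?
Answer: -10925/2 ≈ -5462.5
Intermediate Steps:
V(a) = -3 + a (V(a) = -3 + (a - 1*0) = -3 + (a + 0) = -3 + a)
B(n, x) = n*x
b(E, A) = -2 - 5/E - 5*E/2 (b(E, A) = -2 + (-5*E/2 - 5/E) = -2 + (-5/E - 5*E/2) = -2 - 5/E - 5*E/2)
(-78 + b(V(-5), R(-3)))*92 = (-78 + (-2 - 5/(-3 - 5) - 5*(-3 - 5)/2))*92 = (-78 + (-2 - 5/(-8) - 5/2*(-8)))*92 = (-78 + (-2 - 5*(-⅛) + 20))*92 = (-78 + (-2 + 5/8 + 20))*92 = (-78 + 149/8)*92 = -475/8*92 = -10925/2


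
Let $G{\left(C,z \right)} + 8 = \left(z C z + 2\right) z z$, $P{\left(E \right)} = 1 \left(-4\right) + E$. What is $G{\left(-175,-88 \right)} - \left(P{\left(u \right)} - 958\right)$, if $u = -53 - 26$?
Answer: $-10494652279$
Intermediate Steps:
$u = -79$ ($u = -53 - 26 = -79$)
$P{\left(E \right)} = -4 + E$
$G{\left(C,z \right)} = -8 + z^{2} \left(2 + C z^{2}\right)$ ($G{\left(C,z \right)} = -8 + \left(z C z + 2\right) z z = -8 + \left(C z z + 2\right) z z = -8 + \left(C z^{2} + 2\right) z z = -8 + \left(2 + C z^{2}\right) z z = -8 + z \left(2 + C z^{2}\right) z = -8 + z^{2} \left(2 + C z^{2}\right)$)
$G{\left(-175,-88 \right)} - \left(P{\left(u \right)} - 958\right) = \left(-8 + 2 \left(-88\right)^{2} - 175 \left(-88\right)^{4}\right) - \left(\left(-4 - 79\right) - 958\right) = \left(-8 + 2 \cdot 7744 - 10494668800\right) - \left(-83 - 958\right) = \left(-8 + 15488 - 10494668800\right) - -1041 = -10494653320 + 1041 = -10494652279$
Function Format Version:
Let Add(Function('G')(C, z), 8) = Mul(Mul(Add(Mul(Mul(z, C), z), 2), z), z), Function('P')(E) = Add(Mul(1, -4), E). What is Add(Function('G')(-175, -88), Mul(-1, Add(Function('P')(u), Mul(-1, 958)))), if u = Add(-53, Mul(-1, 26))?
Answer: -10494652279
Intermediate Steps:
u = -79 (u = Add(-53, -26) = -79)
Function('P')(E) = Add(-4, E)
Function('G')(C, z) = Add(-8, Mul(Pow(z, 2), Add(2, Mul(C, Pow(z, 2))))) (Function('G')(C, z) = Add(-8, Mul(Mul(Add(Mul(Mul(z, C), z), 2), z), z)) = Add(-8, Mul(Mul(Add(Mul(Mul(C, z), z), 2), z), z)) = Add(-8, Mul(Mul(Add(Mul(C, Pow(z, 2)), 2), z), z)) = Add(-8, Mul(Mul(Add(2, Mul(C, Pow(z, 2))), z), z)) = Add(-8, Mul(Mul(z, Add(2, Mul(C, Pow(z, 2)))), z)) = Add(-8, Mul(Pow(z, 2), Add(2, Mul(C, Pow(z, 2))))))
Add(Function('G')(-175, -88), Mul(-1, Add(Function('P')(u), Mul(-1, 958)))) = Add(Add(-8, Mul(2, Pow(-88, 2)), Mul(-175, Pow(-88, 4))), Mul(-1, Add(Add(-4, -79), Mul(-1, 958)))) = Add(Add(-8, Mul(2, 7744), Mul(-175, 59969536)), Mul(-1, Add(-83, -958))) = Add(Add(-8, 15488, -10494668800), Mul(-1, -1041)) = Add(-10494653320, 1041) = -10494652279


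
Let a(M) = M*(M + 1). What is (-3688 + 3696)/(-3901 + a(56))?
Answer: -8/709 ≈ -0.011284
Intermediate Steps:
a(M) = M*(1 + M)
(-3688 + 3696)/(-3901 + a(56)) = (-3688 + 3696)/(-3901 + 56*(1 + 56)) = 8/(-3901 + 56*57) = 8/(-3901 + 3192) = 8/(-709) = 8*(-1/709) = -8/709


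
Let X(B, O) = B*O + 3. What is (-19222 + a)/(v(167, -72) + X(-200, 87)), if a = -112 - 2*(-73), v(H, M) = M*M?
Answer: 2132/1357 ≈ 1.5711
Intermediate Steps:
v(H, M) = M²
X(B, O) = 3 + B*O
a = 34 (a = -112 + 146 = 34)
(-19222 + a)/(v(167, -72) + X(-200, 87)) = (-19222 + 34)/((-72)² + (3 - 200*87)) = -19188/(5184 + (3 - 17400)) = -19188/(5184 - 17397) = -19188/(-12213) = -19188*(-1/12213) = 2132/1357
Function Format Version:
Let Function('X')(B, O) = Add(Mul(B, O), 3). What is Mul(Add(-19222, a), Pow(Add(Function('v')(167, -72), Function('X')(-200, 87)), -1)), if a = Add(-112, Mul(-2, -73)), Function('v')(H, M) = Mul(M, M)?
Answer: Rational(2132, 1357) ≈ 1.5711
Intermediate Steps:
Function('v')(H, M) = Pow(M, 2)
Function('X')(B, O) = Add(3, Mul(B, O))
a = 34 (a = Add(-112, 146) = 34)
Mul(Add(-19222, a), Pow(Add(Function('v')(167, -72), Function('X')(-200, 87)), -1)) = Mul(Add(-19222, 34), Pow(Add(Pow(-72, 2), Add(3, Mul(-200, 87))), -1)) = Mul(-19188, Pow(Add(5184, Add(3, -17400)), -1)) = Mul(-19188, Pow(Add(5184, -17397), -1)) = Mul(-19188, Pow(-12213, -1)) = Mul(-19188, Rational(-1, 12213)) = Rational(2132, 1357)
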